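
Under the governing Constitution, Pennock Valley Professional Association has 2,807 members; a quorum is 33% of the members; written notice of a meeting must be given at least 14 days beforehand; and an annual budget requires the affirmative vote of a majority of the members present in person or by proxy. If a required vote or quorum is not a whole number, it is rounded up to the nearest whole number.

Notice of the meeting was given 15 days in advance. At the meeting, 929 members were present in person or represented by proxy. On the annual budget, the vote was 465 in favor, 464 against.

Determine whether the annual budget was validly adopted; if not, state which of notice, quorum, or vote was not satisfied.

Valid — all requirements satisfied.

Notice: 15 days given; 14 required. Satisfied.
Quorum: 33% of 2,807 = 926.31, rounded up to 927; 929 present. Satisfied.
Vote: requires a majority of those present (929); a majority of 929 is 465, so 465 needed; 465 in favor. Satisfied.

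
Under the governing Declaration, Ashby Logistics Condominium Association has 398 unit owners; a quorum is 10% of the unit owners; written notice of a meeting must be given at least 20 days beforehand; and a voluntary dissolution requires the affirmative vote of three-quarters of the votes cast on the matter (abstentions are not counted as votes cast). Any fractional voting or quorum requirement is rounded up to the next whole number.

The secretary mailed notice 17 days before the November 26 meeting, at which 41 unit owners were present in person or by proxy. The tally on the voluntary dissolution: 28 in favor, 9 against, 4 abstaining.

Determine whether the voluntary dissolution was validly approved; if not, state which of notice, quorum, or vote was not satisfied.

Notice: 17 days given; 20 required. Not satisfied.
Quorum: 10% of 398 = 39.80, rounded up to 40; 41 present. Satisfied.
Vote: requires three-fourths of the votes cast (41 − 4 abstaining = 37); 3/4 of 37 = 27.75, rounded up to 28, so 28 needed; 28 in favor. Satisfied.

Invalid — notice requirement not satisfied.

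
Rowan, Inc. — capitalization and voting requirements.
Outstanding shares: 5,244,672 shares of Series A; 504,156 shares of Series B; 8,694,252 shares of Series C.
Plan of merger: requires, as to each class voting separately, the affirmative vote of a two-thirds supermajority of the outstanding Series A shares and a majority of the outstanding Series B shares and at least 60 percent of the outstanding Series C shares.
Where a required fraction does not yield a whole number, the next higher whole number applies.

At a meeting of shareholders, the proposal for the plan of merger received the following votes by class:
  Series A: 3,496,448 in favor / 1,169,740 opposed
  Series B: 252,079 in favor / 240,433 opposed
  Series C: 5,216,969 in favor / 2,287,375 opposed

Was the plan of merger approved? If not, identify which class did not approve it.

Approved — every class gave the required vote.

Series A: 2/3 of 5244672 = 3496448; 3,496,448 required, 3,496,448 in favor — approved.
Series B: a majority of 504156 is 252079; 252,079 required, 252,079 in favor — approved.
Series C: 3/5 of 8694252 = 5216551.20, rounded up to 5216552; 5,216,552 required, 5,216,969 in favor — approved.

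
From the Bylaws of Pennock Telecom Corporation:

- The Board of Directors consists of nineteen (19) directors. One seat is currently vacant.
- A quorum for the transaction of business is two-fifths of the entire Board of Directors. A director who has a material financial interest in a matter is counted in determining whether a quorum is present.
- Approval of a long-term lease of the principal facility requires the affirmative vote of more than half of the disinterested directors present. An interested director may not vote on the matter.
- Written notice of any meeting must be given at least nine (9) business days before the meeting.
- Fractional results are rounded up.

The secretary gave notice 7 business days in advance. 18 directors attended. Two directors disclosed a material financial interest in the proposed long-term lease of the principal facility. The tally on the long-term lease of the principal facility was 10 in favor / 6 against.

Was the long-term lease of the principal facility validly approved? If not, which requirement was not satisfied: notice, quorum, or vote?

Invalid — notice requirement not satisfied.

Notice: 7 business days given; 9 required (7 < 9). Not satisfied.
Quorum: 18 present (interested directors count toward quorum); quorum is 8. Satisfied.
Vote: the long-term lease of the principal facility requires a majority of the disinterested directors present (18 − 2 = 16). A majority of 16 is 9, so 9 affirmative votes are needed; 10 voted in favor. Satisfied.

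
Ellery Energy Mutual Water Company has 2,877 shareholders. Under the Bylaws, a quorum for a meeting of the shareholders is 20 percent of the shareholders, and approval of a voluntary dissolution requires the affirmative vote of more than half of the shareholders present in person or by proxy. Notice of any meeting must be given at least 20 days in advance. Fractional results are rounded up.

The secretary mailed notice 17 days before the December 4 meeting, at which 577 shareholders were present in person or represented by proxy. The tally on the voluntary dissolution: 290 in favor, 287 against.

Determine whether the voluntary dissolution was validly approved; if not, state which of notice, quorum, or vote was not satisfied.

Notice: 17 days given; 20 required. Not satisfied.
Quorum: 20% of 2,877 = 575.40, rounded up to 576; 577 present. Satisfied.
Vote: requires a majority of those present (577); a majority of 577 is 289, so 289 needed; 290 in favor. Satisfied.

Invalid — notice requirement not satisfied.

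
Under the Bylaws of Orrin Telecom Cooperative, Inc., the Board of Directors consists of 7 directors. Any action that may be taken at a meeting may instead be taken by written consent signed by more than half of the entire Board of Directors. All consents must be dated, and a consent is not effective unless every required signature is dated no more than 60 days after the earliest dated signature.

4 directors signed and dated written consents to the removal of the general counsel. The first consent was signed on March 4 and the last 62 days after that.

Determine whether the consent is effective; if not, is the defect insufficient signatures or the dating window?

Signatures required: more than half of 7 — a majority of 7 is 4, so 4 needed; 4 signed. Sufficient.
Dating window: the latest signature is 62 days after the earliest; the limit is 60 days. Outside the window.

Not effective — dating-window requirement not satisfied.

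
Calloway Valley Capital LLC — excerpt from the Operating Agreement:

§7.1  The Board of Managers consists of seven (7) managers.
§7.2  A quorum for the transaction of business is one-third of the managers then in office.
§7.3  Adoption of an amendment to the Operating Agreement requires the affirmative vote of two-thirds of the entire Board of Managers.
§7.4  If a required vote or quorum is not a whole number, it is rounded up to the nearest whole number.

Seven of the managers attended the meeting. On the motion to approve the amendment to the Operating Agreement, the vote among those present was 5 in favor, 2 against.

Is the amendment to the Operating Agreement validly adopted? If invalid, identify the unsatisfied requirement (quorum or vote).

Quorum: 7 present; quorum is 3. Satisfied.
Vote: the amendment to the Operating Agreement requires two-thirds of the entire Board of Managers (7). 2/3 of 7 = 4.67, rounded up to 5, so 5 affirmative votes are needed; 5 voted in favor. Satisfied.

Valid — all requirements satisfied.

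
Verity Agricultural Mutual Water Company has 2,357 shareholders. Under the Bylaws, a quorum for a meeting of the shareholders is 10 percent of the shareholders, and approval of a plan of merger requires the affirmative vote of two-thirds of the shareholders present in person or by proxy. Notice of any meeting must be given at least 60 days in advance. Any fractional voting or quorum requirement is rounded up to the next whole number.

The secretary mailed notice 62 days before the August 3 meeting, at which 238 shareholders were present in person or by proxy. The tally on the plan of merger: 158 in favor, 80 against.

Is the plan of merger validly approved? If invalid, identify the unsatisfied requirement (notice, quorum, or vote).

Invalid — vote requirement not satisfied.

Notice: 62 days given; 60 required. Satisfied.
Quorum: 10% of 2,357 = 235.70, rounded up to 236; 238 present. Satisfied.
Vote: requires two-thirds of those present (238); 2/3 of 238 = 158.67, rounded up to 159, so 159 needed; 158 in favor. Not satisfied.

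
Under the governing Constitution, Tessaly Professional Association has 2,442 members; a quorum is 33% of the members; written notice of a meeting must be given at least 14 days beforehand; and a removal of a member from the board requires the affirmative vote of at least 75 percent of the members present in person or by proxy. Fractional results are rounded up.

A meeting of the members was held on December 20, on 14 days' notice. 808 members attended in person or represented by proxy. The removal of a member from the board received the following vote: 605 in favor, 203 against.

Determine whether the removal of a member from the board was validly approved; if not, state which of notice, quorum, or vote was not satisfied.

Invalid — vote requirement not satisfied.

Notice: 14 days given; 14 required. Satisfied.
Quorum: 33% of 2,442 = 805.86, rounded up to 806; 808 present. Satisfied.
Vote: requires three-fourths of those present (808); 3/4 of 808 = 606, so 606 needed; 605 in favor. Not satisfied.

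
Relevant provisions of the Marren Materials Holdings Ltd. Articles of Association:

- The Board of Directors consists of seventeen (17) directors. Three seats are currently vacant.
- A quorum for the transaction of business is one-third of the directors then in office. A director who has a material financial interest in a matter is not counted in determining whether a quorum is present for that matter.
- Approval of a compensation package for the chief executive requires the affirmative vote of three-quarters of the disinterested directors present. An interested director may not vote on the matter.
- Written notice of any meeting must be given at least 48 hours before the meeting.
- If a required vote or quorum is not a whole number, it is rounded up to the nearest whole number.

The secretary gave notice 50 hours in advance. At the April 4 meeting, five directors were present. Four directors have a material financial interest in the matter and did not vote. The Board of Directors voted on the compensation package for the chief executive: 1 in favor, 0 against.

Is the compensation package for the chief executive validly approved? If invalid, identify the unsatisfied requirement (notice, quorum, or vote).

Notice: 50 hours given; 48 required (50 ≥ 48). Satisfied.
Quorum: 5 present, but the 4 interested directors do not count, leaving 1. Quorum is 5. Not satisfied.
Vote: the compensation package for the chief executive requires three-fourths of the disinterested directors present (5 − 4 = 1). 3/4 of 1 = 0.75, rounded up to 1, so 1 affirmative vote is needed; 1 voted in favor. Satisfied. (Moot — without a quorum no business can be validly transacted.)

Invalid — quorum requirement not satisfied.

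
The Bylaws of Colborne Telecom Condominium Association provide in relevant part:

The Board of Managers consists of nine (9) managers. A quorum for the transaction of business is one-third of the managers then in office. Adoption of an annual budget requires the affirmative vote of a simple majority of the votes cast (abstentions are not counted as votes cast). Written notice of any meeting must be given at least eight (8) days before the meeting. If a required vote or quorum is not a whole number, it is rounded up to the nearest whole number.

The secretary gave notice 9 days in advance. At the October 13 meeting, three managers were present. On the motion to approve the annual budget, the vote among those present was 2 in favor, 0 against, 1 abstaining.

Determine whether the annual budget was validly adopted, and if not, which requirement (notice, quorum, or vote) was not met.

Notice: 9 days given; 8 required (9 ≥ 8). Satisfied.
Quorum: 3 present; quorum is 3. Satisfied.
Vote: the annual budget requires a majority of the votes cast (3 present − 1 abstaining = 2). A majority of 2 is 2, so 2 affirmative votes are needed; 2 voted in favor. Satisfied.

Valid — all requirements satisfied.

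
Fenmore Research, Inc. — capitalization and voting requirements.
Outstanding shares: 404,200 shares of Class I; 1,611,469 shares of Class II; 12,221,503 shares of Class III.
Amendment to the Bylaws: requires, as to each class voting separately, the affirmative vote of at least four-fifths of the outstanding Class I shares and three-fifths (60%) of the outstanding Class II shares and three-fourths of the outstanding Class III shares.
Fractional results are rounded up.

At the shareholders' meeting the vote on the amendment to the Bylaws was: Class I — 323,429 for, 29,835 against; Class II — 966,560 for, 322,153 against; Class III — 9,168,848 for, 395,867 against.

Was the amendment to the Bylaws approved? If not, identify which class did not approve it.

Class I: 4/5 of 404200 = 323360; 323,360 required, 323,429 in favor — approved.
Class II: 3/5 of 1611469 = 966881.40, rounded up to 966882; 966,882 required, 966,560 in favor — not approved.
Class III: 3/4 of 12221503 = 9166127.25, rounded up to 9166128; 9,166,128 required, 9,168,848 in favor — approved.

Not approved — the Class II shares did not give the required vote.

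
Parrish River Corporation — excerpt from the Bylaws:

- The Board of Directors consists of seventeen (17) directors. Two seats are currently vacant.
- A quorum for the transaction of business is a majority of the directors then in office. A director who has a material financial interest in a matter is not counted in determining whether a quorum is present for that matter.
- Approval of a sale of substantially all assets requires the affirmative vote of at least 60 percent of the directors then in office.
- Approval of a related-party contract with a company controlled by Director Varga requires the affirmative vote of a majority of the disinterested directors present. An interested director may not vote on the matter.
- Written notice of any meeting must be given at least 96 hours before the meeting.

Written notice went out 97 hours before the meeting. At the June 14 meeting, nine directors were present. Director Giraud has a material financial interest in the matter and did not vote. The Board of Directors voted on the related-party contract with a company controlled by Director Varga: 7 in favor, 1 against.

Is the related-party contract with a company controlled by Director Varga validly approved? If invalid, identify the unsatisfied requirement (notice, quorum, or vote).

Notice: 97 hours given; 96 required (97 ≥ 96). Satisfied.
Quorum: 9 present, but the 1 interested director does not count, leaving 8. Quorum is 8. Satisfied.
Vote: the related-party contract with a company controlled by Director Varga requires a majority of the disinterested directors present (9 − 1 = 8). A majority of 8 is 5, so 5 affirmative votes are needed; 7 voted in favor. Satisfied.

Valid — all requirements satisfied.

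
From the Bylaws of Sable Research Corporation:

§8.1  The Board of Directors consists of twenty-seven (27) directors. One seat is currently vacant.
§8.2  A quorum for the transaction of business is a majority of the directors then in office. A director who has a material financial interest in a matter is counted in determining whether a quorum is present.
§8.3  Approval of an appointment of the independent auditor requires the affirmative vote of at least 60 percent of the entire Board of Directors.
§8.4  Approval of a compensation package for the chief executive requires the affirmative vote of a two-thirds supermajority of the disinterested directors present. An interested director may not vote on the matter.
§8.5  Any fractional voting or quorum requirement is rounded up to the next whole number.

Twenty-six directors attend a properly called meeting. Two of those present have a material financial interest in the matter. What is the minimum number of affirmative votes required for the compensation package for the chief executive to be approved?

The compensation package for the chief executive requires two-thirds of the disinterested directors present (26 − 2 = 24).
2/3 of 24 = 16.

16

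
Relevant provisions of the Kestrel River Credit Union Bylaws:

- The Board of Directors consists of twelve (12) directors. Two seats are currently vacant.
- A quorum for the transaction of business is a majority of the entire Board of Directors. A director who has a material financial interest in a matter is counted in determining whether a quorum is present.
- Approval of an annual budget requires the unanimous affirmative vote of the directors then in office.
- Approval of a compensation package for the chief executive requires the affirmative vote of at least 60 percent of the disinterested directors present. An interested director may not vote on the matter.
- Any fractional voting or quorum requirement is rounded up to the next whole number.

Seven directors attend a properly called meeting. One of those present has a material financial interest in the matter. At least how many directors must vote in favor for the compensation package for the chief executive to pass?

4

The compensation package for the chief executive requires three-fifths of the disinterested directors present (7 − 1 = 6).
3/5 of 6 = 3.60, rounded up to 4.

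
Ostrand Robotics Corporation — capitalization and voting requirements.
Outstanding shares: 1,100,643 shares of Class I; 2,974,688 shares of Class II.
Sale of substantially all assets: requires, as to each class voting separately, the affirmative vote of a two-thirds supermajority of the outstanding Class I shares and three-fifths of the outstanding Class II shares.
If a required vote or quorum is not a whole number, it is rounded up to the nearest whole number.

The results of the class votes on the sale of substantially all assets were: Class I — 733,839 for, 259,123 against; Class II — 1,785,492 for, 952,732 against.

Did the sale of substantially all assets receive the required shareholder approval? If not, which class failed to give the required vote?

Approved — every class gave the required vote.

Class I: 2/3 of 1100643 = 733762; 733,762 required, 733,839 in favor — approved.
Class II: 3/5 of 2974688 = 1784812.80, rounded up to 1784813; 1,784,813 required, 1,785,492 in favor — approved.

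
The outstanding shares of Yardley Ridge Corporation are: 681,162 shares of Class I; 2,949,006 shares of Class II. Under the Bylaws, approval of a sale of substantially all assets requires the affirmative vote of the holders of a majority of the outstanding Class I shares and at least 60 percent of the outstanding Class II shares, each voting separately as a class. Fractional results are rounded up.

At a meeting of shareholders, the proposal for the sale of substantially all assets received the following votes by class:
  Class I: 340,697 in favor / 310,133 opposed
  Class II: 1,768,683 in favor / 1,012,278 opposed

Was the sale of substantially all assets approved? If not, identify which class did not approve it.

Class I: a majority of 681162 is 340582; 340,582 required, 340,697 in favor — approved.
Class II: 3/5 of 2949006 = 1769403.60, rounded up to 1769404; 1,769,404 required, 1,768,683 in favor — not approved.

Not approved — the Class II shares did not give the required vote.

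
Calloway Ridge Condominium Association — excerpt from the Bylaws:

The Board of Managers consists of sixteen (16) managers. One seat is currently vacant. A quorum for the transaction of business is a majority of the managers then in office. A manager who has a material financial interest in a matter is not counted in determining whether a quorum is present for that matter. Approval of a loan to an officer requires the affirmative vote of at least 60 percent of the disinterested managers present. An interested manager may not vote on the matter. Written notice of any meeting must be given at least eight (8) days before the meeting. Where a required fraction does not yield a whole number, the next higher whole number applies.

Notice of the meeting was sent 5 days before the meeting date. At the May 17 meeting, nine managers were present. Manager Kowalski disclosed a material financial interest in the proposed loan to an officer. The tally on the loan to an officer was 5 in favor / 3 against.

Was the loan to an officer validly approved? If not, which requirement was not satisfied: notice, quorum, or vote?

Notice: 5 days given; 8 required (5 < 8). Not satisfied.
Quorum: 9 present, but the 1 interested manager does not count, leaving 8. Quorum is 8. Satisfied.
Vote: the loan to an officer requires three-fifths of the disinterested managers present (9 − 1 = 8). 3/5 of 8 = 4.80, rounded up to 5, so 5 affirmative votes are needed; 5 voted in favor. Satisfied.

Invalid — notice requirement not satisfied.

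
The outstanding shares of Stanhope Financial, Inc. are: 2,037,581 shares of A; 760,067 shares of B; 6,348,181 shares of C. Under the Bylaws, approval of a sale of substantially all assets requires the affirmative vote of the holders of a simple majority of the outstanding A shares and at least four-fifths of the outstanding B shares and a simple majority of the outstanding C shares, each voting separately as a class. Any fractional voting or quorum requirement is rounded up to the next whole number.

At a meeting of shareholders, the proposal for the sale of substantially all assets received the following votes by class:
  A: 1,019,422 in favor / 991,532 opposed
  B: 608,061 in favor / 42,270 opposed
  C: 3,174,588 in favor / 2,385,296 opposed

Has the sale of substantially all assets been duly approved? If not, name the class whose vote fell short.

A: a majority of 2037581 is 1018791; 1,018,791 required, 1,019,422 in favor — approved.
B: 4/5 of 760067 = 608053.60, rounded up to 608054; 608,054 required, 608,061 in favor — approved.
C: a majority of 6348181 is 3174091; 3,174,091 required, 3,174,588 in favor — approved.

Approved — every class gave the required vote.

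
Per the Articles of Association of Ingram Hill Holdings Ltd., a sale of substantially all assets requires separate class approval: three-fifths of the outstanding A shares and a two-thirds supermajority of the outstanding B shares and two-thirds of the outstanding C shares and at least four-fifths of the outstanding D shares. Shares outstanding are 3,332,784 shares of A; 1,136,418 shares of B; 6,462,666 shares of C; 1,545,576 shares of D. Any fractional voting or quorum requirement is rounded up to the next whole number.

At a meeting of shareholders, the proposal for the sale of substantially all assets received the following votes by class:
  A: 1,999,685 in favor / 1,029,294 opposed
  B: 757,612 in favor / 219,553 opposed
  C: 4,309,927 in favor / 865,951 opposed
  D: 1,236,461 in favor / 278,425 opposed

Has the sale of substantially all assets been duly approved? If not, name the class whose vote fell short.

A: 3/5 of 3332784 = 1999670.40, rounded up to 1999671; 1,999,671 required, 1,999,685 in favor — approved.
B: 2/3 of 1136418 = 757612; 757,612 required, 757,612 in favor — approved.
C: 2/3 of 6462666 = 4308444; 4,308,444 required, 4,309,927 in favor — approved.
D: 4/5 of 1545576 = 1236460.80, rounded up to 1236461; 1,236,461 required, 1,236,461 in favor — approved.

Approved — every class gave the required vote.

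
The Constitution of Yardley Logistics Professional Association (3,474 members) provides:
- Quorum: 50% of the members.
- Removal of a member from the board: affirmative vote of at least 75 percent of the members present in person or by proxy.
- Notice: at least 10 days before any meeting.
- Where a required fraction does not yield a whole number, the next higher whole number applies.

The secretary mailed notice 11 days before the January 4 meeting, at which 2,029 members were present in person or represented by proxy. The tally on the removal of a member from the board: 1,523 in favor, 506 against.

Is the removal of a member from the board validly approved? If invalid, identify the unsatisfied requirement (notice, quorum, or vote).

Notice: 11 days given; 10 required. Satisfied.
Quorum: 50% of 3,474 = 1,737; 2,029 present. Satisfied.
Vote: requires three-fourths of those present (2,029); 3/4 of 2029 = 1521.75, rounded up to 1522, so 1,522 needed; 1,523 in favor. Satisfied.

Valid — all requirements satisfied.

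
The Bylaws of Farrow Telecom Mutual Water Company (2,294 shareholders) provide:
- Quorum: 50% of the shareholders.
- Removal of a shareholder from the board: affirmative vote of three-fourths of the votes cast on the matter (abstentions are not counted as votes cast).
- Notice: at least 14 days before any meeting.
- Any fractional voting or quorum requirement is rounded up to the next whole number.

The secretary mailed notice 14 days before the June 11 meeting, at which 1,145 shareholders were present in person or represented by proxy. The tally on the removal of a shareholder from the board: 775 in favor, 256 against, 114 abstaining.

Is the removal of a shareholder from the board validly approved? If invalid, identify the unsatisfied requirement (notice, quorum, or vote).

Invalid — quorum requirement not satisfied.

Notice: 14 days given; 14 required. Satisfied.
Quorum: 50% of 2,294 = 1,147; 1,145 present. Not satisfied.
Vote: requires three-fourths of the votes cast (1,145 − 114 abstaining = 1,031); 3/4 of 1031 = 773.25, rounded up to 774, so 774 needed; 775 in favor. Satisfied.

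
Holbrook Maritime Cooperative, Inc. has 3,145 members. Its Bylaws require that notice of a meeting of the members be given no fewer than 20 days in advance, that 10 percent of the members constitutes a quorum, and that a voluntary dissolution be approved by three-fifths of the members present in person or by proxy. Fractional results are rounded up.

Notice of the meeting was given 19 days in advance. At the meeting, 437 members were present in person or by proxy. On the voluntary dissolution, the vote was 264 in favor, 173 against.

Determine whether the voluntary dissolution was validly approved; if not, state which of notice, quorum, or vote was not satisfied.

Notice: 19 days given; 20 required. Not satisfied.
Quorum: 10% of 3,145 = 314.50, rounded up to 315; 437 present. Satisfied.
Vote: requires three-fifths of those present (437); 3/5 of 437 = 262.20, rounded up to 263, so 263 needed; 264 in favor. Satisfied.

Invalid — notice requirement not satisfied.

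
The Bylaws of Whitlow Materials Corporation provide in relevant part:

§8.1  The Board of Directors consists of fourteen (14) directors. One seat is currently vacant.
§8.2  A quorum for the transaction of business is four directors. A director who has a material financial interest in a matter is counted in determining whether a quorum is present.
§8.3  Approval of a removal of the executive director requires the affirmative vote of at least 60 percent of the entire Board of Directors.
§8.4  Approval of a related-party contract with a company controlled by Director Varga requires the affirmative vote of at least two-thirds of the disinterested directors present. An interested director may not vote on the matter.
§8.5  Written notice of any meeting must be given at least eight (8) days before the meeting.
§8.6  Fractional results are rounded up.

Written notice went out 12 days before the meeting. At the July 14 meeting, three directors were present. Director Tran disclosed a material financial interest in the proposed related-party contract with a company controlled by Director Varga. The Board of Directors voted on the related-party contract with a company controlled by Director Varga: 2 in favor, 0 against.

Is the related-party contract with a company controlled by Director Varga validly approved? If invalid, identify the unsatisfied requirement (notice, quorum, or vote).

Invalid — quorum requirement not satisfied.

Notice: 12 days given; 8 required (12 ≥ 8). Satisfied.
Quorum: 3 present (interested directors count toward quorum); quorum is 4. Not satisfied.
Vote: the related-party contract with a company controlled by Director Varga requires two-thirds of the disinterested directors present (3 − 1 = 2). 2/3 of 2 = 1.33, rounded up to 2, so 2 affirmative votes are needed; 2 voted in favor. Satisfied. (Moot — without a quorum no business can be validly transacted.)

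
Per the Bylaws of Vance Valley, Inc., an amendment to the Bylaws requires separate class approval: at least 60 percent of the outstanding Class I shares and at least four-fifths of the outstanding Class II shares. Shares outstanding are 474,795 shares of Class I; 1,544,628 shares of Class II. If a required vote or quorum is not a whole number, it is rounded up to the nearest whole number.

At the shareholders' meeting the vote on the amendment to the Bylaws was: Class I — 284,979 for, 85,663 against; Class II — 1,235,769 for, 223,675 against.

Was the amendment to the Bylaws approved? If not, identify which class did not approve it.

Approved — every class gave the required vote.

Class I: 3/5 of 474795 = 284877; 284,877 required, 284,979 in favor — approved.
Class II: 4/5 of 1544628 = 1235702.40, rounded up to 1235703; 1,235,703 required, 1,235,769 in favor — approved.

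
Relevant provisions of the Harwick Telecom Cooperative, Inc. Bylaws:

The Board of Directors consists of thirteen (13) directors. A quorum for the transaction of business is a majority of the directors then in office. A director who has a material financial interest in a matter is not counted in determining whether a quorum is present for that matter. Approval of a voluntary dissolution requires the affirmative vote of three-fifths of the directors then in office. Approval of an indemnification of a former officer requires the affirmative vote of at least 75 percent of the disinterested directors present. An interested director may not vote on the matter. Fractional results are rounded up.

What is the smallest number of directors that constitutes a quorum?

7

A majority of 13 is 7.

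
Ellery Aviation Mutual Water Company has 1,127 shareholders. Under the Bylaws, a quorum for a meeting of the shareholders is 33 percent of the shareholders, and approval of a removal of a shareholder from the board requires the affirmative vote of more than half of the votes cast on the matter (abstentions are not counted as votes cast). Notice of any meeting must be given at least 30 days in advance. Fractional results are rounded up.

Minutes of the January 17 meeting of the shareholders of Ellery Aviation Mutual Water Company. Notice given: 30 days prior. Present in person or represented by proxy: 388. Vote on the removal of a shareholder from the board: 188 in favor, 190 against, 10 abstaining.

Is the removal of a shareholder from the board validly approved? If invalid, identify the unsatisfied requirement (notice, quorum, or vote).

Notice: 30 days given; 30 required. Satisfied.
Quorum: 33% of 1,127 = 371.91, rounded up to 372; 388 present. Satisfied.
Vote: requires a majority of the votes cast (388 − 10 abstaining = 378); a majority of 378 is 190, so 190 needed; 188 in favor. Not satisfied.

Invalid — vote requirement not satisfied.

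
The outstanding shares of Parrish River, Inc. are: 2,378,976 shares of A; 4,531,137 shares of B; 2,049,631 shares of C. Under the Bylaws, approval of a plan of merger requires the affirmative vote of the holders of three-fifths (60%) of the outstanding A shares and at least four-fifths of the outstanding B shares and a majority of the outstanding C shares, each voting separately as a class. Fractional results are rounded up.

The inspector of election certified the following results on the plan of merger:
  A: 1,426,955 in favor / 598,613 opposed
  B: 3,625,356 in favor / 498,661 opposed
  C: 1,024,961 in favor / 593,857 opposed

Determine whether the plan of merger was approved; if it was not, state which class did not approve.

A: 3/5 of 2378976 = 1427385.60, rounded up to 1427386; 1,427,386 required, 1,426,955 in favor — not approved.
B: 4/5 of 4531137 = 3624909.60, rounded up to 3624910; 3,624,910 required, 3,625,356 in favor — approved.
C: a majority of 2049631 is 1024816; 1,024,816 required, 1,024,961 in favor — approved.

Not approved — the A shares did not give the required vote.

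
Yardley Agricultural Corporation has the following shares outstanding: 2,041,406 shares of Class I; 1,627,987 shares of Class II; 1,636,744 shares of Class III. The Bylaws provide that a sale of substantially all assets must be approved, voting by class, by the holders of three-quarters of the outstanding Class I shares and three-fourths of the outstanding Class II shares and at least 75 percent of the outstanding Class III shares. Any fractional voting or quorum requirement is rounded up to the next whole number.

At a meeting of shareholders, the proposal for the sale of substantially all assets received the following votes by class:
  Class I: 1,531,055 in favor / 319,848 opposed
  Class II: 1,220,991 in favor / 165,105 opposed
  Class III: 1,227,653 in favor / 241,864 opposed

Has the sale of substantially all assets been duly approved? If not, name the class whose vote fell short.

Approved — every class gave the required vote.

Class I: 3/4 of 2041406 = 1531054.50, rounded up to 1531055; 1,531,055 required, 1,531,055 in favor — approved.
Class II: 3/4 of 1627987 = 1220990.25, rounded up to 1220991; 1,220,991 required, 1,220,991 in favor — approved.
Class III: 3/4 of 1636744 = 1227558; 1,227,558 required, 1,227,653 in favor — approved.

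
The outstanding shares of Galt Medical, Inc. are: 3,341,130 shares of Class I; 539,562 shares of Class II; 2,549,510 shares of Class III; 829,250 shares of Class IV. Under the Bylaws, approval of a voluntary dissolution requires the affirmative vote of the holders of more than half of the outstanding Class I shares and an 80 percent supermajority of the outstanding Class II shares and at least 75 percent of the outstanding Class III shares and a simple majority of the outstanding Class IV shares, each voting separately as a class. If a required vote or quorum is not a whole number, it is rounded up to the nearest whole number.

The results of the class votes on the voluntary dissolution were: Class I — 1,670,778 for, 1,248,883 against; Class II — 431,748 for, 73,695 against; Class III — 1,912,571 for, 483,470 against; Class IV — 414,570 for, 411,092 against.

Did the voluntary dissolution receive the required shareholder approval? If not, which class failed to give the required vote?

Not approved — the Class IV shares did not give the required vote.

Class I: a majority of 3341130 is 1670566; 1,670,566 required, 1,670,778 in favor — approved.
Class II: 4/5 of 539562 = 431649.60, rounded up to 431650; 431,650 required, 431,748 in favor — approved.
Class III: 3/4 of 2549510 = 1912132.50, rounded up to 1912133; 1,912,133 required, 1,912,571 in favor — approved.
Class IV: a majority of 829250 is 414626; 414,626 required, 414,570 in favor — not approved.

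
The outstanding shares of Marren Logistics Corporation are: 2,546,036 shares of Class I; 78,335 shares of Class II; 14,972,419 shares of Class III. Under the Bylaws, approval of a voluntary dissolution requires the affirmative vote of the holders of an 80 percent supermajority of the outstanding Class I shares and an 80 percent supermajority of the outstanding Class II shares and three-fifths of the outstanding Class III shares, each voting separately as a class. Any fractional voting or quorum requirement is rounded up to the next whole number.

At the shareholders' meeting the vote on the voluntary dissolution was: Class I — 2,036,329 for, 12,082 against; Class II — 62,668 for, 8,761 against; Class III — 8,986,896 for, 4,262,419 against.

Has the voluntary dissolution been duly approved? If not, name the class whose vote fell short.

Class I: 4/5 of 2546036 = 2036828.80, rounded up to 2036829; 2,036,829 required, 2,036,329 in favor — not approved.
Class II: 4/5 of 78335 = 62668; 62,668 required, 62,668 in favor — approved.
Class III: 3/5 of 14972419 = 8983451.40, rounded up to 8983452; 8,983,452 required, 8,986,896 in favor — approved.

Not approved — the Class I shares did not give the required vote.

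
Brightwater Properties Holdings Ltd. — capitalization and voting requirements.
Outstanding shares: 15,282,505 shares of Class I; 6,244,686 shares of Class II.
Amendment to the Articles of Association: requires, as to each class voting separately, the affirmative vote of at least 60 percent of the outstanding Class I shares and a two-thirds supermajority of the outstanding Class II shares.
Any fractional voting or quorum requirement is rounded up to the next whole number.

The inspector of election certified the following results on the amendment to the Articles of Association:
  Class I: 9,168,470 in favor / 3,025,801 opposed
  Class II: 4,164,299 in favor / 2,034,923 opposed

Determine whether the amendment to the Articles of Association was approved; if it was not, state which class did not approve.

Class I: 3/5 of 15282505 = 9169503; 9,169,503 required, 9,168,470 in favor — not approved.
Class II: 2/3 of 6244686 = 4163124; 4,163,124 required, 4,164,299 in favor — approved.

Not approved — the Class I shares did not give the required vote.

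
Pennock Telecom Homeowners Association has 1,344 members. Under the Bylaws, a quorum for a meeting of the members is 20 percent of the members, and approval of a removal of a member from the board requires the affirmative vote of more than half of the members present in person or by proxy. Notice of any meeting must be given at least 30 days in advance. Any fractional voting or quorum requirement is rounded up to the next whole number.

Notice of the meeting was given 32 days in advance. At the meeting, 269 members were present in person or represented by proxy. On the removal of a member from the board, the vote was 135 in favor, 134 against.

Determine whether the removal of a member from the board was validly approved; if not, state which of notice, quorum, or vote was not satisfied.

Notice: 32 days given; 30 required. Satisfied.
Quorum: 20% of 1,344 = 268.80, rounded up to 269; 269 present. Satisfied.
Vote: requires a majority of those present (269); a majority of 269 is 135, so 135 needed; 135 in favor. Satisfied.

Valid — all requirements satisfied.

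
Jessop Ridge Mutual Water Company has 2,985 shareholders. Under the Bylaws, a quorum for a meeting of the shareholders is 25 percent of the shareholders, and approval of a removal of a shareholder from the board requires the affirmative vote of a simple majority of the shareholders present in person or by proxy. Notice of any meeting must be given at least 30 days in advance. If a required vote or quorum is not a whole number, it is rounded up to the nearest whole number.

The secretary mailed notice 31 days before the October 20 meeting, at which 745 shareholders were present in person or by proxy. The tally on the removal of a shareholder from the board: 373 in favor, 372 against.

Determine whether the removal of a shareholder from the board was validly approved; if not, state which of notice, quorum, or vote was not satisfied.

Notice: 31 days given; 30 required. Satisfied.
Quorum: 25% of 2,985 = 746.25, rounded up to 747; 745 present. Not satisfied.
Vote: requires a majority of those present (745); a majority of 745 is 373, so 373 needed; 373 in favor. Satisfied.

Invalid — quorum requirement not satisfied.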